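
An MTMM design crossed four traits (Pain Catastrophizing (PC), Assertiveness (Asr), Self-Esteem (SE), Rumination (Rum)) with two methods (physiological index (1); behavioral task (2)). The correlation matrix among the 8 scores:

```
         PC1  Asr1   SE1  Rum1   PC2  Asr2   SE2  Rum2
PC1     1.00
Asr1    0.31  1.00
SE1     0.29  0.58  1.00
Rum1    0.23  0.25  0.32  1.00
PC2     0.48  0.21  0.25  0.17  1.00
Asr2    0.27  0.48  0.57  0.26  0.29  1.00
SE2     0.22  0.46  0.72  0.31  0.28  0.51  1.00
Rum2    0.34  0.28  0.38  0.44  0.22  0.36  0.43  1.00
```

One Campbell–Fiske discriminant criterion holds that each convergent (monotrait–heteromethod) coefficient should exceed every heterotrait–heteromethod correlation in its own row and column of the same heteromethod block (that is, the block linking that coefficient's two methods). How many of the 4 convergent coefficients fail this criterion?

Checking each validity diagonal entry against its comparison values:
PC (methods 1·2): 0.48 vs {0.27, 0.21, 0.22, 0.25, 0.34, 0.17} → pass.
Asr (methods 1·2): 0.48 vs {0.21, 0.27, 0.46, 0.57, 0.28, 0.26} → fail.
SE (methods 1·2): 0.72 vs {0.25, 0.22, 0.57, 0.46, 0.38, 0.31} → pass.
Rum (methods 1·2): 0.44 vs {0.17, 0.34, 0.26, 0.28, 0.31, 0.38} → pass.
1 of 4 fail.

1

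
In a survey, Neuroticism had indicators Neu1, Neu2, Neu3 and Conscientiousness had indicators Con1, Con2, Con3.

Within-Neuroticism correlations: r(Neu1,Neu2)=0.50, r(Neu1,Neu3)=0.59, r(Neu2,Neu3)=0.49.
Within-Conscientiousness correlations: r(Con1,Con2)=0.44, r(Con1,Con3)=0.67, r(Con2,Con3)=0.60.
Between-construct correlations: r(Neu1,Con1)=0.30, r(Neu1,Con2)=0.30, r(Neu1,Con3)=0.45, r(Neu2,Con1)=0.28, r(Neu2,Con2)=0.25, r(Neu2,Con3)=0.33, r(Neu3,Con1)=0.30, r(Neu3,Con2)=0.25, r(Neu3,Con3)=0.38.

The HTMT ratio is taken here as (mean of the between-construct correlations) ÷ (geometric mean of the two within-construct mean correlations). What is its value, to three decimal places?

Between-construct mean = 2.84/9 = 0.3156.
Mean within-Neu = 1.58/3 = 0.5267; mean within-Con = 1.71/3 = 0.5700.
Geometric mean = √(0.5267 × 0.5700) = 0.5479.
HTMT = 0.3156 / 0.5479 = 0.576.

0.576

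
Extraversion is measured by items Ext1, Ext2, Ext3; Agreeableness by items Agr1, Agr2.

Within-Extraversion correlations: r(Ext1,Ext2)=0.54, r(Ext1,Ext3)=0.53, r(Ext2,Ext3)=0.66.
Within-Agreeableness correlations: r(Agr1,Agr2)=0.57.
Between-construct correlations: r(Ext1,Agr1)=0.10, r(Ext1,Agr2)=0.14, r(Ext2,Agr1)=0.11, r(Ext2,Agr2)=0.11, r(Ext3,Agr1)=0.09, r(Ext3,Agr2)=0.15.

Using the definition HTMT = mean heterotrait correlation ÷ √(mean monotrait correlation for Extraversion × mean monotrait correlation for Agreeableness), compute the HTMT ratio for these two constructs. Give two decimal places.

Between-construct mean = 0.70/6 = 0.1167.
Mean within-Ext = 1.73/3 = 0.5767; mean within-Agr = 0.57/1 = 0.5700.
Geometric mean = √(0.5767 × 0.5700) = 0.5733.
HTMT = 0.1167 / 0.5733 = 0.20.

0.20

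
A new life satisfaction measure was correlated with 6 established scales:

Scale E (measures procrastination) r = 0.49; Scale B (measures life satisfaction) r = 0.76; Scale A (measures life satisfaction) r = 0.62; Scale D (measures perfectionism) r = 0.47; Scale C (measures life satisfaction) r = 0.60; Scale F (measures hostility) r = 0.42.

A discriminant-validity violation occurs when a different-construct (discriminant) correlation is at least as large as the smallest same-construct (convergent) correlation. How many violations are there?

0

Convergent (same construct = life satisfaction): Scale B, Scale A, Scale C.
Smallest convergent = 0.60. Discriminant values: 0.49, 0.47, 0.42; count ≥ 0.60 → 0.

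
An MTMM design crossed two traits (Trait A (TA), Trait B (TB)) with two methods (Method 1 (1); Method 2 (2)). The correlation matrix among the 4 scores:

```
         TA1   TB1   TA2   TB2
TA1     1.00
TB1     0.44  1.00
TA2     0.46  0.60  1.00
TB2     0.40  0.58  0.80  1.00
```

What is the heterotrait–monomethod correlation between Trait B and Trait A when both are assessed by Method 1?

0.44

Different traits, same method: r(TB1, TA1) = 0.44.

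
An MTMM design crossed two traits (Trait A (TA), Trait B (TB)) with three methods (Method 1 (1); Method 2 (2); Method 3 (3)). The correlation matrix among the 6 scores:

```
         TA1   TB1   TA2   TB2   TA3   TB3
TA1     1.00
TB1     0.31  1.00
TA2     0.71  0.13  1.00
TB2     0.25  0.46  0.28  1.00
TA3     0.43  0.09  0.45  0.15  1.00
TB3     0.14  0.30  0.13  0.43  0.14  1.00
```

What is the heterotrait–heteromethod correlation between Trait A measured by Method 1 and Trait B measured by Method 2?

Different traits and methods: r(TA1, TB2) = 0.25.

0.25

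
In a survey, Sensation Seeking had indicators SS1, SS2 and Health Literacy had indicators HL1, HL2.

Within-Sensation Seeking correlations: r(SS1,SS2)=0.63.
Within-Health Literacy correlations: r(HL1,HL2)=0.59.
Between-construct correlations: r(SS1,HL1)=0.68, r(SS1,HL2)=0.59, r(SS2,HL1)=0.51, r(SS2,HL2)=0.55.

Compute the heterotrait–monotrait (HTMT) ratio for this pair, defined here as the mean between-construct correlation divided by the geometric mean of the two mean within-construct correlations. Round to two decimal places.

0.96

Mean heterotrait r = 2.33/4 = 0.5825.
Mean within-SS = 0.63/1 = 0.6300; mean within-HL = 0.59/1 = 0.5900.
Geometric mean = √(0.6300 × 0.5900) = 0.6097.
HTMT = 0.5825 / 0.6097 = 0.96.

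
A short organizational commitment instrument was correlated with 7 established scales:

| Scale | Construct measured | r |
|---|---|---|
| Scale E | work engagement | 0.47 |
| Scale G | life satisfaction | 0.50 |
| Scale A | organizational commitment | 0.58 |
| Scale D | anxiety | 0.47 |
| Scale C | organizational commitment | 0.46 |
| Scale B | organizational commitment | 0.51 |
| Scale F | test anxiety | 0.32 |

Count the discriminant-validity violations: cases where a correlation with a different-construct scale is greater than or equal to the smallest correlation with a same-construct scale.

3

Convergent (same construct = organizational commitment): Scale A, Scale C, Scale B.
Smallest convergent = 0.46. Discriminant values: 0.47, 0.50, 0.47, 0.32; count ≥ 0.46 → 3.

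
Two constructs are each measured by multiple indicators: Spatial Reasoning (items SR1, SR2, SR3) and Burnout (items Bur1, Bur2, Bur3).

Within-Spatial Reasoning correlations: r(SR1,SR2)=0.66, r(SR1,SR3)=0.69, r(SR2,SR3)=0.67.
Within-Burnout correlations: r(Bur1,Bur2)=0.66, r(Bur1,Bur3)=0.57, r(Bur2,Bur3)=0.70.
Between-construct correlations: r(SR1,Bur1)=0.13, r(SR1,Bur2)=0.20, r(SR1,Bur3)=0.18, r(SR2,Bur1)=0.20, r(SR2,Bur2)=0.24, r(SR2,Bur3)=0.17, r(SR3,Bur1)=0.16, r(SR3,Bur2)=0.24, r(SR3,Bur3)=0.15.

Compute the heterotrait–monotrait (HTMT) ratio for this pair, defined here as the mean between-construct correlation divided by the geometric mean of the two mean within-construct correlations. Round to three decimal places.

0.282

Between-construct mean = 1.67/9 = 0.1856.
Mean within-SR = 2.02/3 = 0.6733; mean within-Bur = 1.93/3 = 0.6433.
Geometric mean = √(0.6733 × 0.6433) = 0.6581.
HTMT = 0.1856 / 0.6581 = 0.282.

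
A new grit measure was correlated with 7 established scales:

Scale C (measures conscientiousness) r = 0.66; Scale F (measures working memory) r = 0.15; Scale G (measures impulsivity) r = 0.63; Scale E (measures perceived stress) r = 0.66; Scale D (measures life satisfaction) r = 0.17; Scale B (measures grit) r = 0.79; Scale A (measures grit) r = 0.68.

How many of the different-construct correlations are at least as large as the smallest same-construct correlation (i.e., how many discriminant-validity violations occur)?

0

Convergent (same construct = grit): Scale B, Scale A.
Smallest convergent = 0.68. Discriminant values: 0.66, 0.15, 0.63, 0.66, 0.17; count ≥ 0.68 → 0.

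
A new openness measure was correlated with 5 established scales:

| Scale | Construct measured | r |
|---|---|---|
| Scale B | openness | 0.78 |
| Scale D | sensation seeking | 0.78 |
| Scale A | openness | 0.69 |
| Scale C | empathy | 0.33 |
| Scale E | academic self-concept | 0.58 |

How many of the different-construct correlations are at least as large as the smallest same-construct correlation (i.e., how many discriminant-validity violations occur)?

Convergent (same construct = openness): Scale B, Scale A.
Smallest convergent = 0.69. Discriminant values: 0.78, 0.33, 0.58; count ≥ 0.69 → 1.

1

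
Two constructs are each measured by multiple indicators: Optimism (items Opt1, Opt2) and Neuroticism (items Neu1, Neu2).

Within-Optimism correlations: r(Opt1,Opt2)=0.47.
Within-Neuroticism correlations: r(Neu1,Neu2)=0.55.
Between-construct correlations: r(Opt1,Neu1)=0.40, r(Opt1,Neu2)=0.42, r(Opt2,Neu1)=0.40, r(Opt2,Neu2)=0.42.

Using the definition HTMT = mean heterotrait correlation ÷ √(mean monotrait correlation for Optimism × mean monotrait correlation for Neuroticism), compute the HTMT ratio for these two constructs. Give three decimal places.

0.806

Mean between = 1.64/4 = 0.4100.
Mean within-Opt = 0.47/1 = 0.4700; mean within-Neu = 0.55/1 = 0.5500.
Geometric mean = √(0.4700 × 0.5500) = 0.5084.
HTMT = 0.4100 / 0.5084 = 0.806.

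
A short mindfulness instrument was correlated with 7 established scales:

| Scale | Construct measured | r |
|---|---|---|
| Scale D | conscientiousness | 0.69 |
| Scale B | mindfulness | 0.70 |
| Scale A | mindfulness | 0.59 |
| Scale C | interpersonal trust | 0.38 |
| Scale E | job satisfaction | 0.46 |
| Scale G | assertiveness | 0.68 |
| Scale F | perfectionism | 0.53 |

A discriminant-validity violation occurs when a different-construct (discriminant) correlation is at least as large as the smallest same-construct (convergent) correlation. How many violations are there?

2

Convergent (same construct = mindfulness): Scale B, Scale A.
Smallest convergent = 0.59. Discriminant values: 0.69, 0.38, 0.46, 0.68, 0.53; count ≥ 0.59 → 2.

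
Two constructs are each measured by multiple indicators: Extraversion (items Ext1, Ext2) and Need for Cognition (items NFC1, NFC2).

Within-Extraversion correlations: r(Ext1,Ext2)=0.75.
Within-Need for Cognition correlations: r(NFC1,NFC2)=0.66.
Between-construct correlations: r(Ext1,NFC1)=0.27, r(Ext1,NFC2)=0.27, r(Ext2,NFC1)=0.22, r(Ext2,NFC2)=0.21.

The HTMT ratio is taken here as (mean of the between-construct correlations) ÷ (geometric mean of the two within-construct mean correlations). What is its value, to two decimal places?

0.34

Mean between = 0.97/4 = 0.2425.
Mean within-Ext = 0.75/1 = 0.7500; mean within-NFC = 0.66/1 = 0.6600.
Geometric mean = √(0.7500 × 0.6600) = 0.7036.
HTMT = 0.2425 / 0.7036 = 0.34.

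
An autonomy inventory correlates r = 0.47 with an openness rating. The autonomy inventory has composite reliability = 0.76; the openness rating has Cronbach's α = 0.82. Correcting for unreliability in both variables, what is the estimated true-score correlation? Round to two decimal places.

0.60

r_true = r_obs / √(r_xx · r_yy) = 0.47 / √(0.76 × 0.82) = 0.47 / √0.6232 = 0.47 / 0.7894 ≈ 0.60.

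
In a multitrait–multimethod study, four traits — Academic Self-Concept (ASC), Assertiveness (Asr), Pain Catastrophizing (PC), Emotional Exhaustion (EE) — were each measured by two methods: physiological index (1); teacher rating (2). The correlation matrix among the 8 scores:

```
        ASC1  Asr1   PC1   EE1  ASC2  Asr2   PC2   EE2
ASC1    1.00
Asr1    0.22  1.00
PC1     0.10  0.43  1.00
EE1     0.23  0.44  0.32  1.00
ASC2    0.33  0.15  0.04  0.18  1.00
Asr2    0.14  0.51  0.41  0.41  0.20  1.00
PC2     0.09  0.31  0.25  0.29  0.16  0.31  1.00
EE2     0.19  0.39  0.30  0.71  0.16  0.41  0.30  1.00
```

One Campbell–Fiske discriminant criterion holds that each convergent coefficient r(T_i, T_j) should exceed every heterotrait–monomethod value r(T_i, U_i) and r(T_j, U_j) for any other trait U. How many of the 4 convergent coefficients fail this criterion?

1

Checking each validity diagonal entry against its comparison values:
ASC (methods 1·2): 0.33 vs {0.22, 0.20, 0.10, 0.16, 0.23, 0.16} → pass.
Asr (methods 1·2): 0.51 vs {0.22, 0.20, 0.43, 0.31, 0.44, 0.41} → pass.
PC (methods 1·2): 0.25 vs {0.10, 0.16, 0.43, 0.31, 0.32, 0.30} → fail.
EE (methods 1·2): 0.71 vs {0.23, 0.16, 0.44, 0.41, 0.32, 0.30} → pass.
1 of 4 fail.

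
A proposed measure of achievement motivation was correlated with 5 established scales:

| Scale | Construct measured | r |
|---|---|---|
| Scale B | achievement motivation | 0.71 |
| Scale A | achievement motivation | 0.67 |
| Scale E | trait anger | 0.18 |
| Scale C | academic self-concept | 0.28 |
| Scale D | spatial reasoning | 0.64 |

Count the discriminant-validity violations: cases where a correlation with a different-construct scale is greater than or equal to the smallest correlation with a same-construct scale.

Convergent (same construct = achievement motivation): Scale B, Scale A.
Smallest convergent = 0.67. Discriminant values: 0.18, 0.28, 0.64; count ≥ 0.67 → 0.

0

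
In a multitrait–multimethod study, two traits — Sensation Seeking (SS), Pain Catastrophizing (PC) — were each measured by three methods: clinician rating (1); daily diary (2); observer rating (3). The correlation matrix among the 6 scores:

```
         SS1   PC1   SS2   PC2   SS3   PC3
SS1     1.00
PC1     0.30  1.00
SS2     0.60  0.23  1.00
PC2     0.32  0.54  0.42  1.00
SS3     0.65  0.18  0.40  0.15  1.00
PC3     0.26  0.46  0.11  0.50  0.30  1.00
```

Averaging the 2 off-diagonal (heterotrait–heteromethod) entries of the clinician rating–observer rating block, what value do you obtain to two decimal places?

0.22

HTHM values (method 1 × method 3): 0.26, 0.18; mean = 0.44/2 = 0.22.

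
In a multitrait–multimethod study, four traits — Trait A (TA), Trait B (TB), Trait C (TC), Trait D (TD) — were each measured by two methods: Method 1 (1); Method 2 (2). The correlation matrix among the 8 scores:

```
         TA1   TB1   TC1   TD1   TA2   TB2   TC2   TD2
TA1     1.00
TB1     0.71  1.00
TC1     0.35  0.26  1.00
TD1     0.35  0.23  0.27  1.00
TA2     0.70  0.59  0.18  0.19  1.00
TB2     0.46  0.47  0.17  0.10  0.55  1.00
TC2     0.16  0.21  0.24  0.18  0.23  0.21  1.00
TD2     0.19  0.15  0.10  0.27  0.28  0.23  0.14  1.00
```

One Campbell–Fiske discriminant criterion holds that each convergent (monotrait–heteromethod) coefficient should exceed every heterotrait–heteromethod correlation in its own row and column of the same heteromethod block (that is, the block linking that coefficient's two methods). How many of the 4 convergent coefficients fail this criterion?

1

Each convergent coefficient versus the relevant comparison correlations:
TA (methods 1·2): 0.70 vs {0.46, 0.59, 0.16, 0.18, 0.19, 0.19} → pass.
TB (methods 1·2): 0.47 vs {0.59, 0.46, 0.21, 0.17, 0.15, 0.10} → fail.
TC (methods 1·2): 0.24 vs {0.18, 0.16, 0.17, 0.21, 0.10, 0.18} → pass.
TD (methods 1·2): 0.27 vs {0.19, 0.19, 0.10, 0.15, 0.18, 0.10} → pass.
1 of 4 fail.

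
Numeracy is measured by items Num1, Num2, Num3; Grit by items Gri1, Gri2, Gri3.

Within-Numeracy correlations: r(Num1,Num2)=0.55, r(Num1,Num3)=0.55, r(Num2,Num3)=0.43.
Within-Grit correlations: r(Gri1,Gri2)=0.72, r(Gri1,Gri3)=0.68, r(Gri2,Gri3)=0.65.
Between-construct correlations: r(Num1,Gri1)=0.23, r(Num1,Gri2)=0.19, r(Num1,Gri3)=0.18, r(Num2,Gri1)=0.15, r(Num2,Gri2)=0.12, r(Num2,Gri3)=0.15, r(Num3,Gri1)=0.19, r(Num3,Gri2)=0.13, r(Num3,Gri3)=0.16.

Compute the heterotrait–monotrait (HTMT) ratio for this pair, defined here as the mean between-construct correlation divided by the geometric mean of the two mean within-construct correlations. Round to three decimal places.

0.282

Mean heterotrait r = 1.50/9 = 0.1667.
Mean within-Num = 1.53/3 = 0.5100; mean within-Gri = 2.05/3 = 0.6833.
Geometric mean = √(0.5100 × 0.6833) = 0.5903.
HTMT = 0.1667 / 0.5903 = 0.282.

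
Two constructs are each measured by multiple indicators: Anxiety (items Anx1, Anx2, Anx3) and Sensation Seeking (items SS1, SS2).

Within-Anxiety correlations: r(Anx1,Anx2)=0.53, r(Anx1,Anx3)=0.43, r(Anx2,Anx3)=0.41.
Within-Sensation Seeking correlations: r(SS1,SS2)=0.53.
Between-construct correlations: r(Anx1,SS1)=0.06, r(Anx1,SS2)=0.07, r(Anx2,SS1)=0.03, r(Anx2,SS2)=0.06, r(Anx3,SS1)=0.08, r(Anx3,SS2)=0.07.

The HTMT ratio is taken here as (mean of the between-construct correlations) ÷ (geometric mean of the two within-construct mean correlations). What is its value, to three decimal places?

Between-construct mean = 0.37/6 = 0.0617.
Mean within-Anx = 1.37/3 = 0.4567; mean within-SS = 0.53/1 = 0.5300.
Geometric mean = √(0.4567 × 0.5300) = 0.4920.
HTMT = 0.0617 / 0.4920 = 0.125.

0.125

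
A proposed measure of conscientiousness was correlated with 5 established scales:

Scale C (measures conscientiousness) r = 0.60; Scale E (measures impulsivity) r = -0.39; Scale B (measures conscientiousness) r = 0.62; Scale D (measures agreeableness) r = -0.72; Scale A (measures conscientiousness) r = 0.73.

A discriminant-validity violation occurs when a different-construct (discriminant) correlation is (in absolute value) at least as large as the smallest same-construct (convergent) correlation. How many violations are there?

Convergent (same construct = conscientiousness): Scale C, Scale B, Scale A.
Smallest convergent = 0.60. Discriminant |r|: 0.39, 0.72; count ≥ 0.60 → 1.

1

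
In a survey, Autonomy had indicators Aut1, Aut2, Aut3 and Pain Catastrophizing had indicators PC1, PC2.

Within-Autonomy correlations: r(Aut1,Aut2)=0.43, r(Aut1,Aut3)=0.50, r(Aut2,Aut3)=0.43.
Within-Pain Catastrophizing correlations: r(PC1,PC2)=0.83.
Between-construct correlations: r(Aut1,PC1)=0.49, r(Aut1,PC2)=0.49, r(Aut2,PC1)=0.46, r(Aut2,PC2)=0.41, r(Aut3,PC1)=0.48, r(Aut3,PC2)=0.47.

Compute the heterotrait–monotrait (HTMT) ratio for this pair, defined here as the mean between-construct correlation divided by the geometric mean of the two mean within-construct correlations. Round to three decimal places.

0.761

Between-construct mean = 2.80/6 = 0.4667.
Mean within-Aut = 1.36/3 = 0.4533; mean within-PC = 0.83/1 = 0.8300.
Geometric mean = √(0.4533 × 0.8300) = 0.6134.
HTMT = 0.4667 / 0.6134 = 0.761.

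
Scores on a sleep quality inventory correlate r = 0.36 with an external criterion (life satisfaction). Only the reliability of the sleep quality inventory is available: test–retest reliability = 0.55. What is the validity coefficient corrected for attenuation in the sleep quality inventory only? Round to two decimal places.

0.49

Single correction: r_c = r_obs / √r_xx = 0.36 / √0.55 = 0.36 / 0.7416 ≈ 0.49.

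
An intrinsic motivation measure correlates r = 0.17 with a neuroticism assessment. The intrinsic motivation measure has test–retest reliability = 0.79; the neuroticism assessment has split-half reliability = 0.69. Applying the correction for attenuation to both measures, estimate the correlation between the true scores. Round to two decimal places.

r_true = r_obs / √(r_xx · r_yy) = 0.17 / √(0.79 × 0.69) = 0.17 / √0.5451 = 0.17 / 0.7383 ≈ 0.23.

0.23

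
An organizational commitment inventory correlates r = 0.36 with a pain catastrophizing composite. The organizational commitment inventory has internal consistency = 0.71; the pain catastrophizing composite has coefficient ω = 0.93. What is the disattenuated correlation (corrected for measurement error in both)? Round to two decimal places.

r_true = r_obs / √(r_xx · r_yy) = 0.36 / √(0.71 × 0.93) = 0.36 / √0.6603 = 0.36 / 0.8126 ≈ 0.44.

0.44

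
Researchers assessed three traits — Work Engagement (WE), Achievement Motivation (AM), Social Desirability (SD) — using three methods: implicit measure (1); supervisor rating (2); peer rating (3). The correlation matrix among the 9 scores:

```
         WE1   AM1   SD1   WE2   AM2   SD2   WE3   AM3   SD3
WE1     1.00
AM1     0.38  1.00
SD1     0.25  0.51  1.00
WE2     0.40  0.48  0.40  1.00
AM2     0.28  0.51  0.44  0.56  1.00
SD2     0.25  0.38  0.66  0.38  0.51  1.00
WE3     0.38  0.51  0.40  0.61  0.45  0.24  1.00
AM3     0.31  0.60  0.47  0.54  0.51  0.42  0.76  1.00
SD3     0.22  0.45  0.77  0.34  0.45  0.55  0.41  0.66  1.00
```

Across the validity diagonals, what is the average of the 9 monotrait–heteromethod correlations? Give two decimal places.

0.55

Convergent values: 0.40, 0.38, 0.61, 0.51, 0.60, 0.51, 0.66, 0.77, 0.55; mean = 4.99/9 = 0.55.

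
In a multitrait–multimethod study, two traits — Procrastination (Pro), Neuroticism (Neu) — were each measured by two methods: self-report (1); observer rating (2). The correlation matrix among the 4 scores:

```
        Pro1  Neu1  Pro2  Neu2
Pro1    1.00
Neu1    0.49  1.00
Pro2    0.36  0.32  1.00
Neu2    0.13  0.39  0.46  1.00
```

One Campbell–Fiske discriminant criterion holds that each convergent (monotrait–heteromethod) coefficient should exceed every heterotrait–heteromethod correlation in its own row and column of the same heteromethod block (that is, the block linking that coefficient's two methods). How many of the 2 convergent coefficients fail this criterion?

0

Checking each validity diagonal entry against its comparison values:
Pro (methods 1·2): 0.36 vs {0.13, 0.32} → pass.
Neu (methods 1·2): 0.39 vs {0.32, 0.13} → pass.
0 of 2 fail.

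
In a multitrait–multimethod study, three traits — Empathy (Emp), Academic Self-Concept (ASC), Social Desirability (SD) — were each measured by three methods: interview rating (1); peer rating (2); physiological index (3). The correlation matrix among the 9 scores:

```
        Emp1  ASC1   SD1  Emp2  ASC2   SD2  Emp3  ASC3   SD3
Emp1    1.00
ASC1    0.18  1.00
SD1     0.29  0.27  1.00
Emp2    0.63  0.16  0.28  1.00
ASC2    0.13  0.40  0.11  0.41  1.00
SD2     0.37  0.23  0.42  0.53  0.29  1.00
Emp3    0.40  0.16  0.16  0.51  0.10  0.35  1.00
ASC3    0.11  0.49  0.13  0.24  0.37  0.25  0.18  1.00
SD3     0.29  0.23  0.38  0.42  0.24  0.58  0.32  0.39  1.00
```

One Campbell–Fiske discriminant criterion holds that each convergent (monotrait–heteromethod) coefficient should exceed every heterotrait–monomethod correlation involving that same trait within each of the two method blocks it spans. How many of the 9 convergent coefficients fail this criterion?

5

Convergent coefficients and their comparison sets:
Emp (methods 1·2): 0.63 vs {0.18, 0.41, 0.29, 0.53} → pass.
Emp (methods 1·3): 0.40 vs {0.18, 0.18, 0.29, 0.32} → pass.
Emp (methods 2·3): 0.51 vs {0.41, 0.18, 0.53, 0.32} → fail.
ASC (methods 1·2): 0.40 vs {0.18, 0.41, 0.27, 0.29} → fail.
ASC (methods 1·3): 0.49 vs {0.18, 0.18, 0.27, 0.39} → pass.
ASC (methods 2·3): 0.37 vs {0.41, 0.18, 0.29, 0.39} → fail.
SD (methods 1·2): 0.42 vs {0.29, 0.53, 0.27, 0.29} → fail.
SD (methods 1·3): 0.38 vs {0.29, 0.32, 0.27, 0.39} → fail.
SD (methods 2·3): 0.58 vs {0.53, 0.32, 0.29, 0.39} → pass.
5 of 9 fail.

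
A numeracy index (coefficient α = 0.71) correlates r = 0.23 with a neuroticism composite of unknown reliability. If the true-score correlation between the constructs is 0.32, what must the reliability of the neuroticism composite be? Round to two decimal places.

0.73

r_true = r_obs / √(r_xx · r_yy) ⇒ 0.32 = 0.23 / √(0.71 · r_yy).
√(0.71 · r_yy) = 0.23 / 0.32 = 0.7188; 0.71 · r_yy = 0.5167; r_yy = 0.5167 / 0.71 ≈ 0.73.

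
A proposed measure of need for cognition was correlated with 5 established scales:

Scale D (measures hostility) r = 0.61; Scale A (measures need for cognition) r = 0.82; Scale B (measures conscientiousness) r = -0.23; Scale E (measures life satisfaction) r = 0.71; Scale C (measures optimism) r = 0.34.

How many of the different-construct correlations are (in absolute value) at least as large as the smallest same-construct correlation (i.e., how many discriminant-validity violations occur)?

Convergent (same construct = need for cognition): Scale A.
Smallest convergent = 0.82. Discriminant |r|: 0.61, 0.23, 0.71, 0.34; count ≥ 0.82 → 0.

0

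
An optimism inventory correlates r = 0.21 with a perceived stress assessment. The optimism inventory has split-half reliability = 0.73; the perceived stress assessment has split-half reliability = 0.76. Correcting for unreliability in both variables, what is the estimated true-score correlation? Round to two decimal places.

0.28

r_true = r_obs / √(r_xx · r_yy) = 0.21 / √(0.73 × 0.76) = 0.21 / √0.5548 = 0.21 / 0.7448 ≈ 0.28.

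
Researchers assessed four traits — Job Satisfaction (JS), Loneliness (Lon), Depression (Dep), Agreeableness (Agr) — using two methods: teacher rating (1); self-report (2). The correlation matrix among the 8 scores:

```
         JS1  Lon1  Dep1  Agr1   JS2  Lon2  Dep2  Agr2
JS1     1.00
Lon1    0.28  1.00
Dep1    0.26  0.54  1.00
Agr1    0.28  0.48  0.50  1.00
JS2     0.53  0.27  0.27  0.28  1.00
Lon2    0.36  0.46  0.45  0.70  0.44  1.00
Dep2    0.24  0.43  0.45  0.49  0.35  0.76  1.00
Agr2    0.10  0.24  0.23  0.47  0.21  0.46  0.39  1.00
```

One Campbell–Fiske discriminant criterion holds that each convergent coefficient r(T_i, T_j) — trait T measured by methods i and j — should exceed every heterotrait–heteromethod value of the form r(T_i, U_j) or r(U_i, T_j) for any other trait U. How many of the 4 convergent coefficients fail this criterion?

3

Convergent coefficients and their comparison sets:
JS (methods 1·2): 0.53 vs {0.36, 0.27, 0.24, 0.27, 0.10, 0.28} → pass.
Lon (methods 1·2): 0.46 vs {0.27, 0.36, 0.43, 0.45, 0.24, 0.70} → fail.
Dep (methods 1·2): 0.45 vs {0.27, 0.24, 0.45, 0.43, 0.23, 0.49} → fail.
Agr (methods 1·2): 0.47 vs {0.28, 0.10, 0.70, 0.24, 0.49, 0.23} → fail.
3 of 4 fail.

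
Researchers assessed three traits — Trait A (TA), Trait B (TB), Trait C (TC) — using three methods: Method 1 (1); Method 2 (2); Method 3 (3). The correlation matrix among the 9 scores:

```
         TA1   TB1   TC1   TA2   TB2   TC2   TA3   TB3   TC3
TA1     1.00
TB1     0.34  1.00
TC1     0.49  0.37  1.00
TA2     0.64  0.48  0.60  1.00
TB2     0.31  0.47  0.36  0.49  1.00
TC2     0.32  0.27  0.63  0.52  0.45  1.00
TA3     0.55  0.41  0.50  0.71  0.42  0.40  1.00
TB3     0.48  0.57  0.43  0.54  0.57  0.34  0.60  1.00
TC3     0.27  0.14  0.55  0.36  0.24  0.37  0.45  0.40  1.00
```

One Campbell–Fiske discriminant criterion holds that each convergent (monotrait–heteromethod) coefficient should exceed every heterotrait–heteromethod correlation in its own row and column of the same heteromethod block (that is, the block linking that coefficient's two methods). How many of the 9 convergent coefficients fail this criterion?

Checking each validity diagonal entry against its comparison values:
TA (methods 1·2): 0.64 vs {0.31, 0.48, 0.32, 0.60} → pass.
TA (methods 1·3): 0.55 vs {0.48, 0.41, 0.27, 0.50} → pass.
TA (methods 2·3): 0.71 vs {0.54, 0.42, 0.36, 0.40} → pass.
TB (methods 1·2): 0.47 vs {0.48, 0.31, 0.27, 0.36} → fail.
TB (methods 1·3): 0.57 vs {0.41, 0.48, 0.14, 0.43} → pass.
TB (methods 2·3): 0.57 vs {0.42, 0.54, 0.24, 0.34} → pass.
TC (methods 1·2): 0.63 vs {0.60, 0.32, 0.36, 0.27} → pass.
TC (methods 1·3): 0.55 vs {0.50, 0.27, 0.43, 0.14} → pass.
TC (methods 2·3): 0.37 vs {0.40, 0.36, 0.34, 0.24} → fail.
2 of 9 fail.

2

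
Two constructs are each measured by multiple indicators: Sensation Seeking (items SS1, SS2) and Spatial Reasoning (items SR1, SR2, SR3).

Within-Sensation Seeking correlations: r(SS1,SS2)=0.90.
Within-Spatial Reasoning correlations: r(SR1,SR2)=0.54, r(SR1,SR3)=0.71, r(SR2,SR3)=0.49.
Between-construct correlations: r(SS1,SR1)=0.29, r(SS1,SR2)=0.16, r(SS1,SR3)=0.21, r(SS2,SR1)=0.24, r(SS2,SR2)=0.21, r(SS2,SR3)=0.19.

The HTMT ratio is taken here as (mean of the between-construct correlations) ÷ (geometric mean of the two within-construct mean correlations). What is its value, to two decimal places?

0.30

Between-construct mean = 1.30/6 = 0.2167.
Mean within-SS = 0.90/1 = 0.9000; mean within-SR = 1.74/3 = 0.5800.
Geometric mean = √(0.9000 × 0.5800) = 0.7225.
HTMT = 0.2167 / 0.7225 = 0.30.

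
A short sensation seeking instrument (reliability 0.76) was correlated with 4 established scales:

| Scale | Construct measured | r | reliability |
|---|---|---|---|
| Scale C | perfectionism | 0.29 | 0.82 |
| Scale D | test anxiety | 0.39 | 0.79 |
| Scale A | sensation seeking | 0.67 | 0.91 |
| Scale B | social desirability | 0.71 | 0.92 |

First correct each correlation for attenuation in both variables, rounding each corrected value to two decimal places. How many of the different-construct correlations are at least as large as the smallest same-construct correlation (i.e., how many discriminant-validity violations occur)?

1

Disattenuated r (r / √(r_scale · r_new)):
  Scale C (disc): 0.29 / √(0.82·0.76) = 0.37
  Scale D (disc): 0.39 / √(0.79·0.76) = 0.50
  Scale A (conv): 0.67 / √(0.91·0.76) = 0.81
  Scale B (disc): 0.71 / √(0.92·0.76) = 0.85
Smallest convergent = 0.81. Discriminant values: 0.37, 0.50, 0.85; count ≥ 0.81 → 1.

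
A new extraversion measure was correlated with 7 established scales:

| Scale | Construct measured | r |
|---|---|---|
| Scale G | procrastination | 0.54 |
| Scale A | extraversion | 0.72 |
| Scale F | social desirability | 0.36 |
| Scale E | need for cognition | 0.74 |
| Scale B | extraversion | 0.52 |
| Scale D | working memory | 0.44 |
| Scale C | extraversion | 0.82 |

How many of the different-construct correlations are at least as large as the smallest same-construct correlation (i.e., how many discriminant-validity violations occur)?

2

Convergent (same construct = extraversion): Scale A, Scale B, Scale C.
Smallest convergent = 0.52. Discriminant values: 0.54, 0.36, 0.74, 0.44; count ≥ 0.52 → 2.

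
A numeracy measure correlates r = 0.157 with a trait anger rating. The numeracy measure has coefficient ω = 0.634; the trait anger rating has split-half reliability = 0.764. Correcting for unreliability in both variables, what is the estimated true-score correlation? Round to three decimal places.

0.226

r_true = r_obs / √(r_xx · r_yy) = 0.157 / √(0.634 × 0.764) = 0.157 / √0.484376 = 0.157 / 0.6960 ≈ 0.226.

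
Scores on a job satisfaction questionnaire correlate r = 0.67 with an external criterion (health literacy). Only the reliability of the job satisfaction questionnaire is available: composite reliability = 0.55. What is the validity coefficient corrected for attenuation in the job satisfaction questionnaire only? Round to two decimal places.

0.90

Single correction: r_c = r_obs / √r_xx = 0.67 / √0.55 = 0.67 / 0.7416 ≈ 0.90.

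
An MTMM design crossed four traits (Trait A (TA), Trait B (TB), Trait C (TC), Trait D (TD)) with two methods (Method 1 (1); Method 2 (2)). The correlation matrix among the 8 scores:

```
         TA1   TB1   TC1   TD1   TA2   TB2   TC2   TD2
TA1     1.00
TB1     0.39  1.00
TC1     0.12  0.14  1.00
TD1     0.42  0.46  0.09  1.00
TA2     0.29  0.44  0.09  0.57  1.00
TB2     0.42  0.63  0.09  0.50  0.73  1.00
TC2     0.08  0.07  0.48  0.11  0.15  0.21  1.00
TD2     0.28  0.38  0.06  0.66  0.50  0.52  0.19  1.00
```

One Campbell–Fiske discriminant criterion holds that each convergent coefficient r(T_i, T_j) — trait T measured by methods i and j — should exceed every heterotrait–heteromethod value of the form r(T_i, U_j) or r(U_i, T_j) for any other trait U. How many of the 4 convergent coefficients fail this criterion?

Checking each validity diagonal entry against its comparison values:
TA (methods 1·2): 0.29 vs {0.42, 0.44, 0.08, 0.09, 0.28, 0.57} → fail.
TB (methods 1·2): 0.63 vs {0.44, 0.42, 0.07, 0.09, 0.38, 0.50} → pass.
TC (methods 1·2): 0.48 vs {0.09, 0.08, 0.09, 0.07, 0.06, 0.11} → pass.
TD (methods 1·2): 0.66 vs {0.57, 0.28, 0.50, 0.38, 0.11, 0.06} → pass.
1 of 4 fail.

1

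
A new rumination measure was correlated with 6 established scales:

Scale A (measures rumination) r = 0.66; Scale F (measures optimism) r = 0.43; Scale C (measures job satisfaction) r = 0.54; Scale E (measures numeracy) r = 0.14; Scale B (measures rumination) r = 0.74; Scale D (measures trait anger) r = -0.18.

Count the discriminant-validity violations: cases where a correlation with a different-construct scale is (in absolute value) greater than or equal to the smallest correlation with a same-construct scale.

0

Convergent (same construct = rumination): Scale A, Scale B.
Smallest convergent = 0.66. Discriminant |r|: 0.43, 0.54, 0.14, 0.18; count ≥ 0.66 → 0.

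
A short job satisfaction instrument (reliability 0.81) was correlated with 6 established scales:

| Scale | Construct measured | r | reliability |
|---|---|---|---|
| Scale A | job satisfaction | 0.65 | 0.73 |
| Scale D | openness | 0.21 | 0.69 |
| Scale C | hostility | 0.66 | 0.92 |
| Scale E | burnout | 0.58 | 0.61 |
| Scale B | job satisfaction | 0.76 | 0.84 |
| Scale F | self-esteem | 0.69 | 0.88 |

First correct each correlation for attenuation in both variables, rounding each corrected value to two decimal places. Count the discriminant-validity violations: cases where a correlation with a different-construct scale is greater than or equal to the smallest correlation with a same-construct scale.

0

Disattenuated r (r / √(r_scale · r_new)):
  Scale A (conv): 0.65 / √(0.73·0.81) = 0.85
  Scale D (disc): 0.21 / √(0.69·0.81) = 0.28
  Scale C (disc): 0.66 / √(0.92·0.81) = 0.76
  Scale E (disc): 0.58 / √(0.61·0.81) = 0.83
  Scale B (conv): 0.76 / √(0.84·0.81) = 0.92
  Scale F (disc): 0.69 / √(0.88·0.81) = 0.82
Smallest convergent = 0.85. Discriminant values: 0.28, 0.76, 0.83, 0.82; count ≥ 0.85 → 0.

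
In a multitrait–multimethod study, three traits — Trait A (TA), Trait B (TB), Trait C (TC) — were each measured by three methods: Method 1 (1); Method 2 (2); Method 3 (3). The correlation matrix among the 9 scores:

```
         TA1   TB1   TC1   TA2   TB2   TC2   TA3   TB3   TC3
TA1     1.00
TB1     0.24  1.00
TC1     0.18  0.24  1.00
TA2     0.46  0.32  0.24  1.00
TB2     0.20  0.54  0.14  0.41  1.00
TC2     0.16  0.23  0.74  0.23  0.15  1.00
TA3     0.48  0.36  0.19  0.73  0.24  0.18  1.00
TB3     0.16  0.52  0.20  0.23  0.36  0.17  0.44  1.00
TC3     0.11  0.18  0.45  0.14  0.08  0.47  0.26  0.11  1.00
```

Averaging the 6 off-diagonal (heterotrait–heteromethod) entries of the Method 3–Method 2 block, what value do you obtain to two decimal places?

0.17

HTHM values (method 3 × method 2): 0.24, 0.18, 0.23, 0.17, 0.14, 0.08; mean = 1.04/6 = 0.17.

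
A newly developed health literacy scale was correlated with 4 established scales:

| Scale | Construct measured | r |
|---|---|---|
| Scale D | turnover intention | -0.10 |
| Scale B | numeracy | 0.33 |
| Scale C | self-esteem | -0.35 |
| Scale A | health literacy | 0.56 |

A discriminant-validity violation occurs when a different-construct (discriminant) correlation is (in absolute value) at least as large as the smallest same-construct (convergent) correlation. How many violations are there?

Convergent (same construct = health literacy): Scale A.
Smallest convergent = 0.56. Discriminant |r|: 0.10, 0.33, 0.35; count ≥ 0.56 → 0.

0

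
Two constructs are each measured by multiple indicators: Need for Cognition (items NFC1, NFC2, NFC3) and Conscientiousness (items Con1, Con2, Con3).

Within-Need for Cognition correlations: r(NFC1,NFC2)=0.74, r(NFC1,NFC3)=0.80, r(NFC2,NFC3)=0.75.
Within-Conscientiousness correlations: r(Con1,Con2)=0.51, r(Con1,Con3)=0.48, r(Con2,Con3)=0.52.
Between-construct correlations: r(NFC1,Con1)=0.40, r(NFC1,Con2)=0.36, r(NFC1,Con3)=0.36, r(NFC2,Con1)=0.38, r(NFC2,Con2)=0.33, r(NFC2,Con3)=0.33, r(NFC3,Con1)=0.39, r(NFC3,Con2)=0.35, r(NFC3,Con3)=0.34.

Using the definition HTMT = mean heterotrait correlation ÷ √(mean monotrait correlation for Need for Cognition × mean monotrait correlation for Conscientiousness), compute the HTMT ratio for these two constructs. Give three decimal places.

Between-construct mean = 3.24/9 = 0.3600.
Mean within-NFC = 2.29/3 = 0.7633; mean within-Con = 1.51/3 = 0.5033.
Geometric mean = √(0.7633 × 0.5033) = 0.6198.
HTMT = 0.3600 / 0.6198 = 0.581.

0.581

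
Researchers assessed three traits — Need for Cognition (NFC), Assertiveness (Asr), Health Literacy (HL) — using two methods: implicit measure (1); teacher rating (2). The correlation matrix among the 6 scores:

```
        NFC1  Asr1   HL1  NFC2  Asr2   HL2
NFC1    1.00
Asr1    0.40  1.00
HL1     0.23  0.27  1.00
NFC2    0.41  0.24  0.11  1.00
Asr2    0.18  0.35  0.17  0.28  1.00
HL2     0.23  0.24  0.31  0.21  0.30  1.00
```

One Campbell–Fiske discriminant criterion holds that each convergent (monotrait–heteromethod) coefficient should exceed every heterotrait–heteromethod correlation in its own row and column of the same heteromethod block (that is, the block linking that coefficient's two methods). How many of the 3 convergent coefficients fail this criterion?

Each convergent coefficient versus the relevant comparison correlations:
NFC (methods 1·2): 0.41 vs {0.18, 0.24, 0.23, 0.11} → pass.
Asr (methods 1·2): 0.35 vs {0.24, 0.18, 0.24, 0.17} → pass.
HL (methods 1·2): 0.31 vs {0.11, 0.23, 0.17, 0.24} → pass.
0 of 3 fail.

0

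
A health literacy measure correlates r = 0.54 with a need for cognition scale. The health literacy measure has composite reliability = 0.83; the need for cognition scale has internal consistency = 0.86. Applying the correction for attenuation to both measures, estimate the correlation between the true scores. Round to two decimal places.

0.64

r_true = r_obs / √(r_xx · r_yy) = 0.54 / √(0.83 × 0.86) = 0.54 / √0.7138 = 0.54 / 0.8449 ≈ 0.64.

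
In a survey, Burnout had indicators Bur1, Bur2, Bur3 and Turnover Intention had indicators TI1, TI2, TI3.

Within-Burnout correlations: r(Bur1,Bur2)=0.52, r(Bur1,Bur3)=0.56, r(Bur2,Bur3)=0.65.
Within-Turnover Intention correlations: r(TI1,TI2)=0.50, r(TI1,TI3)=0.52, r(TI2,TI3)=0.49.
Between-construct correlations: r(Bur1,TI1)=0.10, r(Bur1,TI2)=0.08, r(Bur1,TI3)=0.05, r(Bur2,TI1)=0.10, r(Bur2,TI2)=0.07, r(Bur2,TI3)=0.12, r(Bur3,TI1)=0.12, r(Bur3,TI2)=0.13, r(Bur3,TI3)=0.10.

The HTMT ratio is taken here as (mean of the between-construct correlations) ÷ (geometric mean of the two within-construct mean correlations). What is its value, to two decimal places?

0.18

Mean heterotrait r = 0.87/9 = 0.0967.
Mean within-Bur = 1.73/3 = 0.5767; mean within-TI = 1.51/3 = 0.5033.
Geometric mean = √(0.5767 × 0.5033) = 0.5388.
HTMT = 0.0967 / 0.5388 = 0.18.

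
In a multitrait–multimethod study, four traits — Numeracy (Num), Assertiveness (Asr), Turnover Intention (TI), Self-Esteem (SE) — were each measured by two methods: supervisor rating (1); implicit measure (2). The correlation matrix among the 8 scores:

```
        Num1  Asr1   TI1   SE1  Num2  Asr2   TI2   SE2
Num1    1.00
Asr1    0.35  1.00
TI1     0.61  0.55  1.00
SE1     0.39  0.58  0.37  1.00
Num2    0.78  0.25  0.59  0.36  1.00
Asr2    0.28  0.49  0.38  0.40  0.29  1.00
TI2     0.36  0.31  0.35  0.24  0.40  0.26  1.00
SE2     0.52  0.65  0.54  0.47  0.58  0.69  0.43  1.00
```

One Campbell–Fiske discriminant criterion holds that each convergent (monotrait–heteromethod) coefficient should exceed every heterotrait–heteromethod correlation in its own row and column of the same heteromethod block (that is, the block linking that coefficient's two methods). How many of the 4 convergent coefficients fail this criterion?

3

Checking each validity diagonal entry against its comparison values:
Num (methods 1·2): 0.78 vs {0.28, 0.25, 0.36, 0.59, 0.52, 0.36} → pass.
Asr (methods 1·2): 0.49 vs {0.25, 0.28, 0.31, 0.38, 0.65, 0.40} → fail.
TI (methods 1·2): 0.35 vs {0.59, 0.36, 0.38, 0.31, 0.54, 0.24} → fail.
SE (methods 1·2): 0.47 vs {0.36, 0.52, 0.40, 0.65, 0.24, 0.54} → fail.
3 of 4 fail.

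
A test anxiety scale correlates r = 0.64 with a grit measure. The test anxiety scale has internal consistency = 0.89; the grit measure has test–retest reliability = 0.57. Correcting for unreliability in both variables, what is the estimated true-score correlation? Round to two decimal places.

0.90

r_true = r_obs / √(r_xx · r_yy) = 0.64 / √(0.89 × 0.57) = 0.64 / √0.5073 = 0.64 / 0.7122 ≈ 0.90.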